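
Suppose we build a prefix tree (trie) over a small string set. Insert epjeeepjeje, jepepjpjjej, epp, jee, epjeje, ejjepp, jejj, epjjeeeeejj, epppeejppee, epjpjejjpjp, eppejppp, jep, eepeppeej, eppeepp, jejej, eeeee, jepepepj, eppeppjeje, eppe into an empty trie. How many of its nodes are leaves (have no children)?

16

Leaves are exactly the stored words that no other stored word extends.
Those words: "eeeee", "eepeppeej", "ejjepp", "epjeeepjeje", "epjeje", "epjjeeeeejj", "epjpjejjpjp", "eppeepp", "eppejppp", "eppeppjeje", "epppeejppee", "jee", "jejej", "jejj", "jepepepj", "jepepjpjjej"
Leaf count: 16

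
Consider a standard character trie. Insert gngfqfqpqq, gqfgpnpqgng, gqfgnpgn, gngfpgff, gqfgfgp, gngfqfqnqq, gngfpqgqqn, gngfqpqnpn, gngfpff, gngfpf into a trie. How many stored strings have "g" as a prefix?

Filter for entries beginning with "g":
Matches: "gngfpf", "gngfpff", "gngfpgff", "gngfpqgqqn", "gngfqfqnqq", "gngfqfqpqq", "gngfqpqnpn", "gqfgfgp", "gqfgnpgn", "gqfgpnpqgng"
Count: 10

10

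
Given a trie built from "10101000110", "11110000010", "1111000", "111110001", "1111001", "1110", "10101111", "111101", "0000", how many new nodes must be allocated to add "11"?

0

Every character of "11" already lies on an existing path (it is a prefix of some stored word).
No new nodes are needed: 0.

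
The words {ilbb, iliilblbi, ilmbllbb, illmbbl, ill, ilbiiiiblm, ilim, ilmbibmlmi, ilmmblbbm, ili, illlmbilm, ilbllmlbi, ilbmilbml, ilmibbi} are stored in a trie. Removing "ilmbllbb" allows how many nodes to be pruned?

4

Walk "ilmbllbb" from the leaf back toward the root, removing each node that no remaining word uses.
The suffix "llbb" (4 nodes) is used only by "ilmbllbb"; the node for "ilmb" still has the child "i", so pruning stops there.
Nodes removed: 4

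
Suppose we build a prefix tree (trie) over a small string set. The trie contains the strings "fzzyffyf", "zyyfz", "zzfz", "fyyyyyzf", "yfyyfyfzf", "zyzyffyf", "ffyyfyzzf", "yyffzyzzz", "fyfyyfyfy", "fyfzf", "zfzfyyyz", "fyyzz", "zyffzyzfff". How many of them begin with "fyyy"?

1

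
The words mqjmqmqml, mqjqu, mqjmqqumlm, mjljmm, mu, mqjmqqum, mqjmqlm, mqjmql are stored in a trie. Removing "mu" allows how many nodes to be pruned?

A node on "mu"'s path can go only if nothing else ends at it or branches off below it.
The suffix "u" (1 node) is used only by "mu"; the node for "m" still has the child "q", so pruning stops there.
Nodes removed: 1

1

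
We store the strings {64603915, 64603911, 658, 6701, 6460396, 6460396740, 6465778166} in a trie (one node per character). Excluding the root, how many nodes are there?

25

Count nodes per top-level branch (shared prefixes stored once):
  '6'-branch (64603911, 64603915, 6460396, 6460396740, 6465778166, 658, 6701): 25 nodes
Sum: 25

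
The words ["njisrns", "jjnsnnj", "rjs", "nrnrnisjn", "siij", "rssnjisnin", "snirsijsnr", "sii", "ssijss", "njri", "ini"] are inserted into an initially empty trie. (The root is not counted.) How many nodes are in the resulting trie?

Trace insertions, counting only characters that open a new branch:
  "njisrns" → 7 new (n, j, i, s, r, n, s)
  "jjnsnnj" → 7 new (j, j, n, s, n, n, j)
  "rjs" → 3 new (r, j, s)
  "nrnrnisjn" → prefix "n" already present; 8 new (r, n, r, n, i, s, j, n)
  "siij" → 4 new (s, i, i, j)
  "rssnjisnin" → prefix "r" already present; 9 new (s, s, n, j, i, s, n, i, n)
  "snirsijsnr" → prefix "s" already present; 9 new (n, i, r, s, i, j, s, n, r)
  "sii" → prefix "sii" already present; 0 new (none)
  "ssijss" → prefix "s" already present; 5 new (s, i, j, s, s)
  "njri" → prefix "nj" already present; 2 new (r, i)
  "ini" → 3 new (i, n, i)
Total nodes = 7 + 7 + 3 + 8 + 4 + 9 + 9 + 0 + 5 + 2 + 3 = 57

57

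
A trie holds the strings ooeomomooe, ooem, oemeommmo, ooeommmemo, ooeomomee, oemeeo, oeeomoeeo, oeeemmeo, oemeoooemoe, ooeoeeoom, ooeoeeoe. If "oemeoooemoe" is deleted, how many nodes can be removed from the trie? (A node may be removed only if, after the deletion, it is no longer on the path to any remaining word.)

6

Walk "oemeoooemoe" from the leaf back toward the root, removing each node that no remaining word uses.
The suffix "ooemoe" (6 nodes) is used only by "oemeoooemoe"; the node for "oemeo" still has the child "m", so pruning stops there.
Nodes removed: 6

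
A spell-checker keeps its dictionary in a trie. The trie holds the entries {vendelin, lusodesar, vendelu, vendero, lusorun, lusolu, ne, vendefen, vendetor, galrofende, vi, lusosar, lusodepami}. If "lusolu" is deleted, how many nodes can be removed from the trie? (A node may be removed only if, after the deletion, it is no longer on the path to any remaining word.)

2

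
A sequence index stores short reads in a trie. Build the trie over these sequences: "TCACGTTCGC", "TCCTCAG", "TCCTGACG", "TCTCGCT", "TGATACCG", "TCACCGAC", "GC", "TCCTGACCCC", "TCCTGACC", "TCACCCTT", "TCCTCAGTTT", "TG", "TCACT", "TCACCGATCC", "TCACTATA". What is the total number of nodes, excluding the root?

53

Insert word by word; a character creates a node only if that edge doesn't already exist:
  "TCACGTTCGC" → 10 new (T, C, A, C, G, T, T, C, G, C)
  "TCCTCAG" → prefix "TC" already present; 5 new (C, T, C, A, G)
  "TCCTGACG" → prefix "TCCT" already present; 4 new (G, A, C, G)
  "TCTCGCT" → prefix "TC" already present; 5 new (T, C, G, C, T)
  "TGATACCG" → prefix "T" already present; 7 new (G, A, T, A, C, C, G)
  "TCACCGAC" → prefix "TCAC" already present; 4 new (C, G, A, C)
  "GC" → 2 new (G, C)
  "TCCTGACCCC" → prefix "TCCTGAC" already present; 3 new (C, C, C)
  "TCCTGACC" → prefix "TCCTGACC" already present; 0 new (none)
  "TCACCCTT" → prefix "TCACC" already present; 3 new (C, T, T)
  "TCCTCAGTTT" → prefix "TCCTCAG" already present; 3 new (T, T, T)
  "TG" → prefix "TG" already present; 0 new (none)
  "TCACT" → prefix "TCAC" already present; 1 new (T)
  "TCACCGATCC" → prefix "TCACCGA" already present; 3 new (T, C, C)
  "TCACTATA" → prefix "TCACT" already present; 3 new (A, T, A)
Total nodes = 10 + 5 + 4 + 5 + 7 + 4 + 2 + 3 + 0 + 3 + 3 + 0 + 1 + 3 + 3 = 53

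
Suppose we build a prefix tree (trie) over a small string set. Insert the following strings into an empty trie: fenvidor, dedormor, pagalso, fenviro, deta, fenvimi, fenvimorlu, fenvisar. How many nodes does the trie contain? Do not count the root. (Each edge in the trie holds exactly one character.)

36

For each word, the new-node count is its length minus the longest prefix already in the trie:
  "fenvidor" → 8 new (f, e, n, v, i, d, o, r)
  "dedormor" → 8 new (d, e, d, o, r, m, o, r)
  "pagalso" → 7 new (p, a, g, a, l, s, o)
  "fenviro" → prefix "fenvi" already present; 2 new (r, o)
  "deta" → prefix "de" already present; 2 new (t, a)
  "fenvimi" → prefix "fenvi" already present; 2 new (m, i)
  "fenvimorlu" → prefix "fenvim" already present; 4 new (o, r, l, u)
  "fenvisar" → prefix "fenvi" already present; 3 new (s, a, r)
Total nodes = 8 + 8 + 7 + 2 + 2 + 2 + 4 + 3 = 36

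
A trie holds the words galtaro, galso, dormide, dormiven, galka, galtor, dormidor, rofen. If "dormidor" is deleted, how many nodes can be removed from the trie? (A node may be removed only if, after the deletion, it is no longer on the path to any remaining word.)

2

Walk "dormidor" from the leaf back toward the root, removing each node that no remaining word uses.
The suffix "or" (2 nodes) is used only by "dormidor"; the node for "dormid" still has the child "e", so pruning stops there.
Nodes removed: 2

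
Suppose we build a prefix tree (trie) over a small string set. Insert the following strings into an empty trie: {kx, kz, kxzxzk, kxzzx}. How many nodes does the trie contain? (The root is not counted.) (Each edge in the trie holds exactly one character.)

9

Count nodes per top-level branch (shared prefixes stored once):
  'k'-branch (kx, kxzxzk, kxzzx, kz): 9 nodes
Sum: 9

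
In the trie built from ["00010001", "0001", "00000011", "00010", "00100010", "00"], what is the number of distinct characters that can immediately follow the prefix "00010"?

The children of the "00010" node are the distinct next characters among strings starting with "00010".
Distinct next characters after "00010": 0.
That node has 1 child edge.

1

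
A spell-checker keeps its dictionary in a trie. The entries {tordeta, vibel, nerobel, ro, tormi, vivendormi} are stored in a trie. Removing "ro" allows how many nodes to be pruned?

2

A node on "ro"'s path can go only if nothing else ends at it or branches off below it.
No other word shares any prefix with "ro", so all 2 of its nodes go.
Nodes removed: 2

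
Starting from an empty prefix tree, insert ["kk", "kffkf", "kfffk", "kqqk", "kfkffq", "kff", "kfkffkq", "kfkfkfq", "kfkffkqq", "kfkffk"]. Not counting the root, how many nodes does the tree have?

For each word, the new-node count is its length minus the longest prefix already in the trie:
  "kk" → 2 new (k, k)
  "kffkf" → prefix "k" already present; 4 new (f, f, k, f)
  "kfffk" → prefix "kff" already present; 2 new (f, k)
  "kqqk" → prefix "k" already present; 3 new (q, q, k)
  "kfkffq" → prefix "kf" already present; 4 new (k, f, f, q)
  "kff" → prefix "kff" already present; 0 new (none)
  "kfkffkq" → prefix "kfkff" already present; 2 new (k, q)
  "kfkfkfq" → prefix "kfkf" already present; 3 new (k, f, q)
  "kfkffkqq" → prefix "kfkffkq" already present; 1 new (q)
  "kfkffk" → prefix "kfkffk" already present; 0 new (none)
Total nodes = 2 + 4 + 2 + 3 + 4 + 0 + 2 + 3 + 1 + 0 = 21

21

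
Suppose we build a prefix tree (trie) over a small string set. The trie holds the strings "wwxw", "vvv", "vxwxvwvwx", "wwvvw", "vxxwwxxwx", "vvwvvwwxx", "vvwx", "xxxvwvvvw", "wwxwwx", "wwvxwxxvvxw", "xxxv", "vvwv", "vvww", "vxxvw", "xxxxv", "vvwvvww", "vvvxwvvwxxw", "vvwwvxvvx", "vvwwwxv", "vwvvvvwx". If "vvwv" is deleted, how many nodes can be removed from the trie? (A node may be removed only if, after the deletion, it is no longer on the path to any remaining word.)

0

After clearing the end-marker at "vvwv", prune upward until reaching a node still needed by another word.
Every node on "vvwv" is still needed (e.g. by "vvwvvwwxx"), so nothing is freed.
Nodes removed: 0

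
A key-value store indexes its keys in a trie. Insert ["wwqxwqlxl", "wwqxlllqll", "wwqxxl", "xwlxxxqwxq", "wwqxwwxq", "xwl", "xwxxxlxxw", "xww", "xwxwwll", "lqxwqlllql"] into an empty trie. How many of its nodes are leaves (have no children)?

A leaf is a node with no children — equivalently, the end of a word that is not a proper prefix of any other stored word.
Those words: "lqxwqlllql", "wwqxlllqll", "wwqxwqlxl", "wwqxwwxq", "wwqxxl", "xwlxxxqwxq", "xww", "xwxwwll", "xwxxxlxxw"
Leaf count: 9

9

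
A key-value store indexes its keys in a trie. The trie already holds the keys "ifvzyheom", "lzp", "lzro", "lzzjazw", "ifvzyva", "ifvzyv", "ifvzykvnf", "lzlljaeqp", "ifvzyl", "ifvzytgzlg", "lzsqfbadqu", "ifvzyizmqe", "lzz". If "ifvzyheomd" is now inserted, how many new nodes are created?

The longest prefix of "ifvzyheomd" already in the trie is "ifvzyheom" (length 9).
New nodes needed: |"ifvzyheomd"| − 9 = 10 − 9 = 1.

1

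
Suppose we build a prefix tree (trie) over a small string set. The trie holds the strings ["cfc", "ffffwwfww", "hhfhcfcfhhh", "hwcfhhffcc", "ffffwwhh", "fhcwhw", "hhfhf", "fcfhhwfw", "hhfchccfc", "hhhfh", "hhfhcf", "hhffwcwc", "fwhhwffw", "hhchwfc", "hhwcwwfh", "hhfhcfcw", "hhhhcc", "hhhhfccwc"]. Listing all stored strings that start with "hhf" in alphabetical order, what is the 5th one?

hhfhcfcw

DFS of the "hhf" subtree visits, in order: "hhfchccfc", "hhffwcwc", "hhfhcf", "hhfhcfcfhhh", "hhfhcfcw", "hhfhf"
The 5th is hhfhcfcw.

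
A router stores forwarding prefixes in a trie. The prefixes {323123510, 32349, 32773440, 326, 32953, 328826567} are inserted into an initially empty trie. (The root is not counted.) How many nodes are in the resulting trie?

28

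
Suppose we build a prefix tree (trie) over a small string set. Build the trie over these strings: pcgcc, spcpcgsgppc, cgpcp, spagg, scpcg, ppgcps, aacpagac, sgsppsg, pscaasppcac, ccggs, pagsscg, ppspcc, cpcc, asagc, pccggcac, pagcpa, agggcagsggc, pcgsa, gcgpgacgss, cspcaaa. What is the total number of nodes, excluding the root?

Insert word by word; a character creates a node only if that edge doesn't already exist:
  "pcgcc" → 5 new (p, c, g, c, c)
  "spcpcgsgppc" → 11 new (s, p, c, p, c, g, s, g, p, p, c)
  "cgpcp" → 5 new (c, g, p, c, p)
  "spagg" → prefix "sp" already present; 3 new (a, g, g)
  "scpcg" → prefix "s" already present; 4 new (c, p, c, g)
  "ppgcps" → prefix "p" already present; 5 new (p, g, c, p, s)
  "aacpagac" → 8 new (a, a, c, p, a, g, a, c)
  "sgsppsg" → prefix "s" already present; 6 new (g, s, p, p, s, g)
  "pscaasppcac" → prefix "p" already present; 10 new (s, c, a, a, s, p, p, c, a, c)
  "ccggs" → prefix "c" already present; 4 new (c, g, g, s)
  "pagsscg" → prefix "p" already present; 6 new (a, g, s, s, c, g)
  "ppspcc" → prefix "pp" already present; 4 new (s, p, c, c)
  "cpcc" → prefix "c" already present; 3 new (p, c, c)
  "asagc" → prefix "a" already present; 4 new (s, a, g, c)
  "pccggcac" → prefix "pc" already present; 6 new (c, g, g, c, a, c)
  "pagcpa" → prefix "pag" already present; 3 new (c, p, a)
  "agggcagsggc" → prefix "a" already present; 10 new (g, g, g, c, a, g, s, g, g, c)
  "pcgsa" → prefix "pcg" already present; 2 new (s, a)
  "gcgpgacgss" → 10 new (g, c, g, p, g, a, c, g, s, s)
  "cspcaaa" → prefix "c" already present; 6 new (s, p, c, a, a, a)
Total nodes = 5 + 11 + 5 + 3 + 4 + 5 + 8 + 6 + 10 + 4 + 6 + 4 + 3 + 4 + 6 + 3 + 10 + 2 + 10 + 6 = 115

115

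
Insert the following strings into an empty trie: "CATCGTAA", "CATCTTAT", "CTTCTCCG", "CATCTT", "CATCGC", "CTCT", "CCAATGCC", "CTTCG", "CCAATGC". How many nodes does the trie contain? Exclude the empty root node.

30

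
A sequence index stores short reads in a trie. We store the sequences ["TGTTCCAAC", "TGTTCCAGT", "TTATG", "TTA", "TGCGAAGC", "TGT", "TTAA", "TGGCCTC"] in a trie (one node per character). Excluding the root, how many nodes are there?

27

Trie structure (* marks end of a word):
(root)
└─ T
   ├─ G
   │  ├─ C
   │  │  └─ G
   │  │     └─ A
   │  │        └─ A
   │  │           └─ G
   │  │              └─ C *
   │  ├─ G
   │  │  └─ C
   │  │     └─ C
   │  │        └─ T
   │  │           └─ C *
   │  └─ T *
   │     └─ T
   │        └─ C
   │           └─ C
   │              └─ A
   │                 ├─ A
   │                 │  └─ C *
   │                 └─ G
   │                    └─ T *
   └─ T
      └─ A *
         ├─ A *
         └─ T
            └─ G *
Counting every labelled node above: 27.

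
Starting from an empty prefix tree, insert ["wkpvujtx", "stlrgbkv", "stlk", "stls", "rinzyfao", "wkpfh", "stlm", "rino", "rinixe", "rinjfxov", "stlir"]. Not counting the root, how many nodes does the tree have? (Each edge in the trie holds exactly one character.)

Count nodes per top-level branch (shared prefixes stored once):
  'r'-branch (rinixe, rinjfxov, rino, rinzyfao): 17 nodes
  's'-branch (stlir, stlk, stlm, stlrgbkv, stls): 13 nodes
  'w'-branch (wkpfh, wkpvujtx): 10 nodes
Sum: 40

40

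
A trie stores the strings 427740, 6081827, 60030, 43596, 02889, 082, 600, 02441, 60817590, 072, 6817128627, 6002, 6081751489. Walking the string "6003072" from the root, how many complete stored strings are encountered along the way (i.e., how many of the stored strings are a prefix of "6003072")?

2

Walk "6003072" from the root; an end-of-word marker is hit whenever a stored word is a prefix of "6003072".
Prefixes of the query that are stored words: "600", "60030"
Count: 2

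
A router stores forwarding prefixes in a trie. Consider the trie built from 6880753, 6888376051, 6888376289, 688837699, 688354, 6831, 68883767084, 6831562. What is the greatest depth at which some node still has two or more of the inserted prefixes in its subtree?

Equivalently: take the maximum, over all pairs, of their longest common prefix length.
e.g. "6888376051" and "6888376289" share the prefix "6888376" of length 7; no pair shares a longer one.
Longest shared-prefix length: 7

7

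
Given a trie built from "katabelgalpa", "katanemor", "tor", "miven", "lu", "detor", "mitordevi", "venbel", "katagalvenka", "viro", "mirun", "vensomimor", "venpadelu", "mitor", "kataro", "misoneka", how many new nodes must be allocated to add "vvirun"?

5

"v" is already a path in the trie; the remaining "virun" must be added.
New nodes needed: |"vvirun"| − 1 = 6 − 1 = 5.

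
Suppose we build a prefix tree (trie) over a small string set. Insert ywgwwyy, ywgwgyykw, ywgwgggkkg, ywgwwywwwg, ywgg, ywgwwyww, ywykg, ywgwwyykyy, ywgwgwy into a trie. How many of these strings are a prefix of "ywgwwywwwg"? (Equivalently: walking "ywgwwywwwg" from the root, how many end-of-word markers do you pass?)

2

Walk "ywgwwywwwg" from the root; an end-of-word marker is hit whenever a stored word is a prefix of "ywgwwywwwg".
Prefixes of the query that are stored words: "ywgwwyww", "ywgwwywwwg"
Count: 2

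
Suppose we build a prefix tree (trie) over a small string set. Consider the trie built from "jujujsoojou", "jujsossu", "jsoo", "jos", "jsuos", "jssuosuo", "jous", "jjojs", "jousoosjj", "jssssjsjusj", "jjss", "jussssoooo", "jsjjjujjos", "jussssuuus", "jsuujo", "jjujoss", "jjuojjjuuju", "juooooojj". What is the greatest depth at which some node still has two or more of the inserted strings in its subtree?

The deepest shared node is where two words last agree before diverging.
"jussssoooo" and "jussssuuus" agree on "jussss" (6 characters) before diverging; nothing deeper is shared.
Longest shared-prefix length: 6

6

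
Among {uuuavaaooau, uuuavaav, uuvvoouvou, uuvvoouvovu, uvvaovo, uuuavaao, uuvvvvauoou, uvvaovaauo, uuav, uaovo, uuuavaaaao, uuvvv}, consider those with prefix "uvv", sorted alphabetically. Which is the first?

Words with prefix "uvv", in lexicographic order: "uvvaovaauo", "uvvaovo"
The 1st is uvvaovaauo.

uvvaovaauo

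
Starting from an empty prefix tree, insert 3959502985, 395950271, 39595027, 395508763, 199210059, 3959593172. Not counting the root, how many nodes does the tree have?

32

Trie structure (* marks end of a word):
(root)
├─ 1
│  └─ 9
│     └─ 9
│        └─ 2
│           └─ 1
│              └─ 0
│                 └─ 0
│                    └─ 5
│                       └─ 9 *
└─ 3
   └─ 9
      └─ 5
         ├─ 5
         │  └─ 0
         │     └─ 8
         │        └─ 7
         │           └─ 6
         │              └─ 3 *
         └─ 9
            └─ 5
               ├─ 0
               │  └─ 2
               │     ├─ 7 *
               │     │  └─ 1 *
               │     └─ 9
               │        └─ 8
               │           └─ 5 *
               └─ 9
                  └─ 3
                     └─ 1
                        └─ 7
                           └─ 2 *
Counting every labelled node above: 32.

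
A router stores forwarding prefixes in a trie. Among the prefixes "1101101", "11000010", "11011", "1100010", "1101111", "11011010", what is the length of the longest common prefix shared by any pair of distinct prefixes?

7

The deepest shared node is where two words last agree before diverging.
e.g. "1101101" and "11011010" share the prefix "1101101" of length 7; no pair shares a longer one.
Longest shared-prefix length: 7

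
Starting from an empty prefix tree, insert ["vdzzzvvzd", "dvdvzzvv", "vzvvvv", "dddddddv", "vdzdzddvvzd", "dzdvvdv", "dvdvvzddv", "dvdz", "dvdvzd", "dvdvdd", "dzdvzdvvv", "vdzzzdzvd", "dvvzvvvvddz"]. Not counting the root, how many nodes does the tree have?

70

For each word, the new-node count is its length minus the longest prefix already in the trie:
  "vdzzzvvzd" → 9 new (v, d, z, z, z, v, v, z, d)
  "dvdvzzvv" → 8 new (d, v, d, v, z, z, v, v)
  "vzvvvv" → prefix "v" already present; 5 new (z, v, v, v, v)
  "dddddddv" → prefix "d" already present; 7 new (d, d, d, d, d, d, v)
  "vdzdzddvvzd" → prefix "vdz" already present; 8 new (d, z, d, d, v, v, z, d)
  "dzdvvdv" → prefix "d" already present; 6 new (z, d, v, v, d, v)
  "dvdvvzddv" → prefix "dvdv" already present; 5 new (v, z, d, d, v)
  "dvdz" → prefix "dvd" already present; 1 new (z)
  "dvdvzd" → prefix "dvdvz" already present; 1 new (d)
  "dvdvdd" → prefix "dvdv" already present; 2 new (d, d)
  "dzdvzdvvv" → prefix "dzdv" already present; 5 new (z, d, v, v, v)
  "vdzzzdzvd" → prefix "vdzzz" already present; 4 new (d, z, v, d)
  "dvvzvvvvddz" → prefix "dv" already present; 9 new (v, z, v, v, v, v, d, d, z)
Total nodes = 9 + 8 + 5 + 7 + 8 + 6 + 5 + 1 + 1 + 2 + 5 + 4 + 9 = 70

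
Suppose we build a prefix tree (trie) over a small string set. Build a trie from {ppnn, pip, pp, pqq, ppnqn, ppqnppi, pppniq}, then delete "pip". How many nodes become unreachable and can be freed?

2

A node on "pip"'s path can go only if nothing else ends at it or branches off below it.
The suffix "ip" (2 nodes) is used only by "pip"; the node for "p" still has the child "p", so pruning stops there.
Nodes removed: 2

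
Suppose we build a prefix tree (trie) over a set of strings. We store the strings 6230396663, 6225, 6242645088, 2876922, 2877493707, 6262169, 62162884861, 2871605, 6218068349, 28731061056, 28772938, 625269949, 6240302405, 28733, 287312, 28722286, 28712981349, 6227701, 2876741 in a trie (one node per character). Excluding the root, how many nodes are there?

For each word, the new-node count is its length minus the longest prefix already in the trie:
  "6230396663" → 10 new (6, 2, 3, 0, 3, 9, 6, 6, 6, 3)
  "6225" → prefix "62" already present; 2 new (2, 5)
  "6242645088" → prefix "62" already present; 8 new (4, 2, 6, 4, 5, 0, 8, 8)
  "2876922" → 7 new (2, 8, 7, 6, 9, 2, 2)
  "2877493707" → prefix "287" already present; 7 new (7, 4, 9, 3, 7, 0, 7)
  "6262169" → prefix "62" already present; 5 new (6, 2, 1, 6, 9)
  "62162884861" → prefix "62" already present; 9 new (1, 6, 2, 8, 8, 4, 8, 6, 1)
  "2871605" → prefix "287" already present; 4 new (1, 6, 0, 5)
  "6218068349" → prefix "621" already present; 7 new (8, 0, 6, 8, 3, 4, 9)
  "28731061056" → prefix "287" already present; 8 new (3, 1, 0, 6, 1, 0, 5, 6)
  "28772938" → prefix "2877" already present; 4 new (2, 9, 3, 8)
  "625269949" → prefix "62" already present; 7 new (5, 2, 6, 9, 9, 4, 9)
  "6240302405" → prefix "624" already present; 7 new (0, 3, 0, 2, 4, 0, 5)
  "28733" → prefix "2873" already present; 1 new (3)
  "287312" → prefix "28731" already present; 1 new (2)
  "28722286" → prefix "287" already present; 5 new (2, 2, 2, 8, 6)
  "28712981349" → prefix "2871" already present; 7 new (2, 9, 8, 1, 3, 4, 9)
  "6227701" → prefix "622" already present; 4 new (7, 7, 0, 1)
  "2876741" → prefix "2876" already present; 3 new (7, 4, 1)
Total nodes = 10 + 2 + 8 + 7 + 7 + 5 + 9 + 4 + 7 + 8 + 4 + 7 + 7 + 1 + 1 + 5 + 7 + 4 + 3 = 106

106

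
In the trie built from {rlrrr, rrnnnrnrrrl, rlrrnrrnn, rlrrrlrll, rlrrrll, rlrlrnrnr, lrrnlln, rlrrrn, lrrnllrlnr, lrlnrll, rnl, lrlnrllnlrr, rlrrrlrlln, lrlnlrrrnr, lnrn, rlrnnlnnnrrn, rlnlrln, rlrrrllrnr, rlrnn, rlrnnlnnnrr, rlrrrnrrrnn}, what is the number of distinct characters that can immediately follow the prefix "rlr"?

3

Walk "rlr" from the root, arriving at one node.
Distinct next characters after "rlr": l, n, r.
That node has 3 child edges.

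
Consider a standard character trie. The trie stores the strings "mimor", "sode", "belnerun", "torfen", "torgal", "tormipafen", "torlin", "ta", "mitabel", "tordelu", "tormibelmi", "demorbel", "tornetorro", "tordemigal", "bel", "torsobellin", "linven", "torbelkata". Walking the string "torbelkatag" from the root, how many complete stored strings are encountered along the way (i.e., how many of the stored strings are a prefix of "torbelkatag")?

Traverse "torbelkatag" character by character; count nodes along the way that are marked as word ends.
Prefixes of the query that are stored words: "torbelkata"
Count: 1

1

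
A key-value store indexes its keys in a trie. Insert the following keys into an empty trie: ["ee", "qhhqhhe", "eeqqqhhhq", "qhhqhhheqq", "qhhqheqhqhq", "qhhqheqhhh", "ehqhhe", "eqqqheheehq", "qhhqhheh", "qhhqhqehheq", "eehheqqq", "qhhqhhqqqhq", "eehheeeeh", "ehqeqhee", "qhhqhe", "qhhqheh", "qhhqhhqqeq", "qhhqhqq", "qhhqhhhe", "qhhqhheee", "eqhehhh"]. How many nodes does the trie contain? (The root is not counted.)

Count nodes per top-level branch (shared prefixes stored once):
  'e'-branch (ee, eehheeeeh, eehheqqq, eeqqqhhhq, ehqeqhee, ehqhhe, eqhehhh, eqqqheheehq): 44 nodes
  'q'-branch (qhhqhe, qhhqheh, qhhqheqhhh, qhhqheqhqhq, qhhqhhe, qhhqhheee, qhhqhheh, qhhqhhhe, qhhqhhheqq, qhhqhhqqeq, qhhqhhqqqhq, qhhqhqehheq, qhhqhqq): 37 nodes
Sum: 81

81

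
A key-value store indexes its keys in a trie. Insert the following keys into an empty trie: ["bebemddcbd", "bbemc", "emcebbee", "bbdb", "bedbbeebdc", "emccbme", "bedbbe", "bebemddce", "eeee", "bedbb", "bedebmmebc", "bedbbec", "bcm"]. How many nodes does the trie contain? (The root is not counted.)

50

Count nodes per top-level branch (shared prefixes stored once):
  'b'-branch (bbdb, bbemc, bcm, bebemddcbd, bebemddce, bedbb, bedbbe, bedbbec, bedbbeebdc, bedebmmebc): 35 nodes
  'e'-branch (eeee, emccbme, emcebbee): 15 nodes
Sum: 50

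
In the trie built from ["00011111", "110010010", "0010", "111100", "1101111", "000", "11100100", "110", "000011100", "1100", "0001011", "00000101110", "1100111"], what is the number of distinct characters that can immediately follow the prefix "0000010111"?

1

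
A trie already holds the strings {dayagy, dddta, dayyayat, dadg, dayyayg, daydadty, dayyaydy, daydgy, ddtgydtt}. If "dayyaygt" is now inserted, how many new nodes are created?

1

Walking "dayyaygt" from the root, the first 7 characters ("dayyayg") follow existing edges; "t" is the first miss.
New nodes needed: |"dayyaygt"| − 7 = 8 − 7 = 1.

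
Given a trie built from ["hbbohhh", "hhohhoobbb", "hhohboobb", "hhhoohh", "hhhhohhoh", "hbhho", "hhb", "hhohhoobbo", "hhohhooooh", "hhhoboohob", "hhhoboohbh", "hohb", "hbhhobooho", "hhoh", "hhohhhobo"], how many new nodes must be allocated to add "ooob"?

4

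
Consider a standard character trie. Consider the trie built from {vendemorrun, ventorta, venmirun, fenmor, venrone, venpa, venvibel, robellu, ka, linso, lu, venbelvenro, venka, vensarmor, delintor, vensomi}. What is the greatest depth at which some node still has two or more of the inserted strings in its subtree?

4

Look for the deepest trie node that still has at least two words in its subtree.
"vensarmor" and "vensomi" agree on "vens" (4 characters) before diverging; nothing deeper is shared.
Longest shared-prefix length: 4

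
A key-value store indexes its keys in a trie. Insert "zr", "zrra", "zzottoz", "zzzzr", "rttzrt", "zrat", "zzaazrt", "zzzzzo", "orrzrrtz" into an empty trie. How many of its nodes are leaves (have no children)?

8

A leaf is a node with no children — equivalently, the end of a word that is not a proper prefix of any other stored word.
Those words: "orrzrrtz", "rttzrt", "zrat", "zrra", "zzaazrt", "zzottoz", "zzzzr", "zzzzzo"
Leaf count: 8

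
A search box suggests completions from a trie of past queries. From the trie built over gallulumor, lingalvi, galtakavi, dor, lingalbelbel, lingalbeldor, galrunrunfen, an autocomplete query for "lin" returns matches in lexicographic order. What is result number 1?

lingalbelbel

Filter for "lin…" and sort: "lingalbelbel", "lingalbeldor", "lingalvi"
Position 1: lingalbelbel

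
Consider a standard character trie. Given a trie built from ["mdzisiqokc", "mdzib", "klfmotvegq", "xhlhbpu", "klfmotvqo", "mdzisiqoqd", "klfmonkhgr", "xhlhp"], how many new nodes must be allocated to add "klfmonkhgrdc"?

2

Walking "klfmonkhgrdc" from the root, the first 10 characters ("klfmonkhgr") follow existing edges; "d" is the first miss.
So 12 − 10 = 2 new nodes.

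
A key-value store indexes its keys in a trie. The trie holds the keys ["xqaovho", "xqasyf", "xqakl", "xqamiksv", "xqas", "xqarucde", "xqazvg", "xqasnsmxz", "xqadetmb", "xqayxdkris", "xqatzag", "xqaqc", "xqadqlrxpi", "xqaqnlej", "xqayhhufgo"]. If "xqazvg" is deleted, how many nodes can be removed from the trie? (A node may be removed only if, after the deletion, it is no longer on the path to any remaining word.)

3

A node on "xqazvg"'s path can go only if nothing else ends at it or branches off below it.
The suffix "zvg" (3 nodes) is used only by "xqazvg"; the node for "xqa" still has the child "o", so pruning stops there.
Nodes removed: 3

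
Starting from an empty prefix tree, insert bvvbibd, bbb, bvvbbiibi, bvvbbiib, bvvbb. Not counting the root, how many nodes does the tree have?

14

Insert word by word; a character creates a node only if that edge doesn't already exist:
  "bvvbibd" → 7 new (b, v, v, b, i, b, d)
  "bbb" → prefix "b" already present; 2 new (b, b)
  "bvvbbiibi" → prefix "bvvb" already present; 5 new (b, i, i, b, i)
  "bvvbbiib" → prefix "bvvbbiib" already present; 0 new (none)
  "bvvbb" → prefix "bvvbb" already present; 0 new (none)
Total nodes = 7 + 2 + 5 + 0 + 0 = 14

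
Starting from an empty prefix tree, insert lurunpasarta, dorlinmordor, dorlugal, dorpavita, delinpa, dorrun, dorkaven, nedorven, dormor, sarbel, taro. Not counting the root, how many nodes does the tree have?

69

Trace insertions, counting only characters that open a new branch:
  "lurunpasarta" → 12 new (l, u, r, u, n, p, a, s, a, r, t, a)
  "dorlinmordor" → 12 new (d, o, r, l, i, n, m, o, r, d, o, r)
  "dorlugal" → prefix "dorl" already present; 4 new (u, g, a, l)
  "dorpavita" → prefix "dor" already present; 6 new (p, a, v, i, t, a)
  "delinpa" → prefix "d" already present; 6 new (e, l, i, n, p, a)
  "dorrun" → prefix "dor" already present; 3 new (r, u, n)
  "dorkaven" → prefix "dor" already present; 5 new (k, a, v, e, n)
  "nedorven" → 8 new (n, e, d, o, r, v, e, n)
  "dormor" → prefix "dor" already present; 3 new (m, o, r)
  "sarbel" → 6 new (s, a, r, b, e, l)
  "taro" → 4 new (t, a, r, o)
Total nodes = 12 + 12 + 4 + 6 + 6 + 3 + 5 + 8 + 3 + 6 + 4 = 69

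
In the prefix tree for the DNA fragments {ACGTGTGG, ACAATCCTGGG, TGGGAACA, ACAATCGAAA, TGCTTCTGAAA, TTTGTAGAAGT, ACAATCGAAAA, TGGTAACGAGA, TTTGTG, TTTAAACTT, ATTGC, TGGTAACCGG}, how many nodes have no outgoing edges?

11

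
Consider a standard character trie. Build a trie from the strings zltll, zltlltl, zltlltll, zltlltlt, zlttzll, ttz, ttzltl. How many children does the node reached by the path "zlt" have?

2

Follow the path "zlt" to its node, then look at its outgoing edges.
Characters that immediately follow "zlt" among the stored strings: {l, t}.
That node has 2 child edges.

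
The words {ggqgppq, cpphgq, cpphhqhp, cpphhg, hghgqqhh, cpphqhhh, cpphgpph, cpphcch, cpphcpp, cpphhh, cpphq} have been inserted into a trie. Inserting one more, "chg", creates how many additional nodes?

"c" is already a path in the trie; the remaining "hg" must be added.
Each of the 2 remaining characters creates one node.

2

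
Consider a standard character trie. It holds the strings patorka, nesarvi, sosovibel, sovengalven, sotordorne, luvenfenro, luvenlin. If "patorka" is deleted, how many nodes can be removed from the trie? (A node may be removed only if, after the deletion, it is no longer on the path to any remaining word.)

A node on "patorka"'s path can go only if nothing else ends at it or branches off below it.
No other word shares any prefix with "patorka", so all 7 of its nodes go.
Nodes removed: 7

7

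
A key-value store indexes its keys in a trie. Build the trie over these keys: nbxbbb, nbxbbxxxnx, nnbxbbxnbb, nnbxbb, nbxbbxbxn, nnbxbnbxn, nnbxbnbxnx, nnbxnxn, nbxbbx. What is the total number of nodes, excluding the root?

For each word, the new-node count is its length minus the longest prefix already in the trie:
  "nbxbbb" → 6 new (n, b, x, b, b, b)
  "nbxbbxxxnx" → prefix "nbxbb" already present; 5 new (x, x, x, n, x)
  "nnbxbbxnbb" → prefix "n" already present; 9 new (n, b, x, b, b, x, n, b, b)
  "nnbxbb" → prefix "nnbxbb" already present; 0 new (none)
  "nbxbbxbxn" → prefix "nbxbbx" already present; 3 new (b, x, n)
  "nnbxbnbxn" → prefix "nnbxb" already present; 4 new (n, b, x, n)
  "nnbxbnbxnx" → prefix "nnbxbnbxn" already present; 1 new (x)
  "nnbxnxn" → prefix "nnbx" already present; 3 new (n, x, n)
  "nbxbbx" → prefix "nbxbbx" already present; 0 new (none)
Total nodes = 6 + 5 + 9 + 0 + 3 + 4 + 1 + 3 + 0 = 31

31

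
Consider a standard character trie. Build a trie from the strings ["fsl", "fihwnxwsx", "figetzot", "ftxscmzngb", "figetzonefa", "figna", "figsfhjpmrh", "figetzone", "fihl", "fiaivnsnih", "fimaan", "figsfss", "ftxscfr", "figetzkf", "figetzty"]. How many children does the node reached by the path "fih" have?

Follow the path "fih" to its node, then look at its outgoing edges.
Distinct next characters after "fih": l, w.
That node has 2 child edges.

2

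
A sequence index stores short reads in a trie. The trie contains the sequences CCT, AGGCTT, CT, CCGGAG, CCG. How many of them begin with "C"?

4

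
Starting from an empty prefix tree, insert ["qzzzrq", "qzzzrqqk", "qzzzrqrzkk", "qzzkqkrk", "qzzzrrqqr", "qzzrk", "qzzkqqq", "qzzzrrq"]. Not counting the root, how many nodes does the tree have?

25

Insert word by word; a character creates a node only if that edge doesn't already exist:
  "qzzzrq" → 6 new (q, z, z, z, r, q)
  "qzzzrqqk" → prefix "qzzzrq" already present; 2 new (q, k)
  "qzzzrqrzkk" → prefix "qzzzrq" already present; 4 new (r, z, k, k)
  "qzzkqkrk" → prefix "qzz" already present; 5 new (k, q, k, r, k)
  "qzzzrrqqr" → prefix "qzzzr" already present; 4 new (r, q, q, r)
  "qzzrk" → prefix "qzz" already present; 2 new (r, k)
  "qzzkqqq" → prefix "qzzkq" already present; 2 new (q, q)
  "qzzzrrq" → prefix "qzzzrrq" already present; 0 new (none)
Total nodes = 6 + 2 + 4 + 5 + 4 + 2 + 2 + 0 = 25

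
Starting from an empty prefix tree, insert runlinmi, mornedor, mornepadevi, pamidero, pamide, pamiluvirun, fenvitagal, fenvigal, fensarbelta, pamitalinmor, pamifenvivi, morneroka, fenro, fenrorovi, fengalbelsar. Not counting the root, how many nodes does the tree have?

Insert word by word; a character creates a node only if that edge doesn't already exist:
  "runlinmi" → 8 new (r, u, n, l, i, n, m, i)
  "mornedor" → 8 new (m, o, r, n, e, d, o, r)
  "mornepadevi" → prefix "morne" already present; 6 new (p, a, d, e, v, i)
  "pamidero" → 8 new (p, a, m, i, d, e, r, o)
  "pamide" → prefix "pamide" already present; 0 new (none)
  "pamiluvirun" → prefix "pami" already present; 7 new (l, u, v, i, r, u, n)
  "fenvitagal" → 10 new (f, e, n, v, i, t, a, g, a, l)
  "fenvigal" → prefix "fenvi" already present; 3 new (g, a, l)
  "fensarbelta" → prefix "fen" already present; 8 new (s, a, r, b, e, l, t, a)
  "pamitalinmor" → prefix "pami" already present; 8 new (t, a, l, i, n, m, o, r)
  "pamifenvivi" → prefix "pami" already present; 7 new (f, e, n, v, i, v, i)
  "morneroka" → prefix "morne" already present; 4 new (r, o, k, a)
  "fenro" → prefix "fen" already present; 2 new (r, o)
  "fenrorovi" → prefix "fenro" already present; 4 new (r, o, v, i)
  "fengalbelsar" → prefix "fen" already present; 9 new (g, a, l, b, e, l, s, a, r)
Total nodes = 8 + 8 + 6 + 8 + 0 + 7 + 10 + 3 + 8 + 8 + 7 + 4 + 2 + 4 + 9 = 92

92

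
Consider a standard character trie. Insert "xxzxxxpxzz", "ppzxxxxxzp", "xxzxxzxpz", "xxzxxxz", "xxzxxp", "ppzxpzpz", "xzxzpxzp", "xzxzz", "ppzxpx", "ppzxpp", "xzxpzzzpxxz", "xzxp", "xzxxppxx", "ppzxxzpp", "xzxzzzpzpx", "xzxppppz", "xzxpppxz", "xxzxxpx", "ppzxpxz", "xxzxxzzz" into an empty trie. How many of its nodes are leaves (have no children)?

Leaves are exactly the stored words that no other stored word extends.
Those words: "ppzxpp", "ppzxpxz", "ppzxpzpz", "ppzxxxxxzp", "ppzxxzpp", "xxzxxpx", "xxzxxxpxzz", "xxzxxxz", "xxzxxzxpz", "xxzxxzzz", "xzxppppz", "xzxpppxz", "xzxpzzzpxxz", "xzxxppxx", "xzxzpxzp", "xzxzzzpzpx"
Leaf count: 16

16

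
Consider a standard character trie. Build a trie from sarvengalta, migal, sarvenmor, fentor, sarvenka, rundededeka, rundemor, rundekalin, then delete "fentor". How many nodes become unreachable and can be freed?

Walk "fentor" from the leaf back toward the root, removing each node that no remaining word uses.
No other word shares any prefix with "fentor", so all 6 of its nodes go.
Nodes removed: 6

6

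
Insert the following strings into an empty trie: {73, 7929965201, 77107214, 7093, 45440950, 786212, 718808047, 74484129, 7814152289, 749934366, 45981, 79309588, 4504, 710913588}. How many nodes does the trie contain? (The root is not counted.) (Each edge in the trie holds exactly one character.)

82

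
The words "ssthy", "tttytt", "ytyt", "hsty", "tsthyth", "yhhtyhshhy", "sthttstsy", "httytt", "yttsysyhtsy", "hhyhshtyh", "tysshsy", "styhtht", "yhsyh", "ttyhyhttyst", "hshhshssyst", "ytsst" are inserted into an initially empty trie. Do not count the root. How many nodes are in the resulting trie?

Insert word by word; a character creates a node only if that edge doesn't already exist:
  "ssthy" → 5 new (s, s, t, h, y)
  "tttytt" → 6 new (t, t, t, y, t, t)
  "ytyt" → 4 new (y, t, y, t)
  "hsty" → 4 new (h, s, t, y)
  "tsthyth" → prefix "t" already present; 6 new (s, t, h, y, t, h)
  "yhhtyhshhy" → prefix "y" already present; 9 new (h, h, t, y, h, s, h, h, y)
  "sthttstsy" → prefix "s" already present; 8 new (t, h, t, t, s, t, s, y)
  "httytt" → prefix "h" already present; 5 new (t, t, y, t, t)
  "yttsysyhtsy" → prefix "yt" already present; 9 new (t, s, y, s, y, h, t, s, y)
  "hhyhshtyh" → prefix "h" already present; 8 new (h, y, h, s, h, t, y, h)
  "tysshsy" → prefix "t" already present; 6 new (y, s, s, h, s, y)
  "styhtht" → prefix "st" already present; 5 new (y, h, t, h, t)
  "yhsyh" → prefix "yh" already present; 3 new (s, y, h)
  "ttyhyhttyst" → prefix "tt" already present; 9 new (y, h, y, h, t, t, y, s, t)
  "hshhshssyst" → prefix "hs" already present; 9 new (h, h, s, h, s, s, y, s, t)
  "ytsst" → prefix "yt" already present; 3 new (s, s, t)
Total nodes = 5 + 6 + 4 + 4 + 6 + 9 + 8 + 5 + 9 + 8 + 6 + 5 + 3 + 9 + 9 + 3 = 99

99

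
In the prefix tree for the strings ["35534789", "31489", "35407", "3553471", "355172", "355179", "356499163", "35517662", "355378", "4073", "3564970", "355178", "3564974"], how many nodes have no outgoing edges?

13

Leaves are exactly the stored words that no other stored word extends.
Those words: "31489", "35407", "355172", "35517662", "355178", "355179", "3553471", "35534789", "355378", "3564970", "3564974", "356499163", "4073"
Leaf count: 13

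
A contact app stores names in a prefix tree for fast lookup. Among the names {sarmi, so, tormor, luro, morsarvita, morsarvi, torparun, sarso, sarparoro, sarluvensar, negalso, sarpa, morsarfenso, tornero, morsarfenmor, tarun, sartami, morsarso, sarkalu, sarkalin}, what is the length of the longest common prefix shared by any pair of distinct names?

9

Look for the deepest trie node that still has at least two words in its subtree.
e.g. "morsarfenmor" and "morsarfenso" share the prefix "morsarfen" of length 9; no pair shares a longer one.
Longest shared-prefix length: 9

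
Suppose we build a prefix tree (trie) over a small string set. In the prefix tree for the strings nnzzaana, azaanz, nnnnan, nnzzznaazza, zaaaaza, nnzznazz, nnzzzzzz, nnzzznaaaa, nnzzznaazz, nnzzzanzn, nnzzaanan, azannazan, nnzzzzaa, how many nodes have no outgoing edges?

A leaf is a node with no children — equivalently, the end of a word that is not a proper prefix of any other stored word.
Those words: "azaanz", "azannazan", "nnnnan", "nnzzaanan", "nnzznazz", "nnzzzanzn", "nnzzznaaaa", "nnzzznaazza", "nnzzzzaa", "nnzzzzzz", "zaaaaza"
Leaf count: 11

11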